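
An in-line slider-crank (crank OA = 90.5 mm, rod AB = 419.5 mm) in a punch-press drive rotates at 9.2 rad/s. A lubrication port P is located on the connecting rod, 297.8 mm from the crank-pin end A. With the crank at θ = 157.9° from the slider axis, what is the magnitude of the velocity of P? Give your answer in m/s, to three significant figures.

0.350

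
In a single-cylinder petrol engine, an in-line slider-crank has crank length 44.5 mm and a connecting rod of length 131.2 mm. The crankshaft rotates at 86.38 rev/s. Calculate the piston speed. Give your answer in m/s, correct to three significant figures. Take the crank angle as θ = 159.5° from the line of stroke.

ω = 2π·86.4 = 542.7 rad/s
For an in-line slider-crank, x = r cosθ + √(L² − r² sin²θ), so v = −rω sinθ·[1 + r cosθ/√(L² − r² sin²θ)].
With r = 0.0445 m, L = 0.1312 m, θ = 159.5°: √(L² − r² sin²θ) = 0.13027 m.
v = −0.0445·542.7·0.35021·[1 + 0.0445·-0.93667/0.13027] = -5.7519 m/s.
|v| = 5.7519 m/s.

5.75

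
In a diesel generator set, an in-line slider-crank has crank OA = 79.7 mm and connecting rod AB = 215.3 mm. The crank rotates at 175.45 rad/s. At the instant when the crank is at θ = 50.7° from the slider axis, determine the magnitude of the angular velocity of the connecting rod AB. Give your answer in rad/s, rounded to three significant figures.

42.9

ω = 175.4 rad/s
The rod makes angle φ with the slider axis where L sinφ = r sinθ; differentiating, L cosφ·φ̇ = r ω cosθ.
L cosφ = √(L² − r² sin²θ) = 0.20628 m.
|ω_rod| = r ω |cosθ| / √(L² − r² sin²θ) = 0.0797·175.4·0.63338/0.20628 = 42.936 rad/s.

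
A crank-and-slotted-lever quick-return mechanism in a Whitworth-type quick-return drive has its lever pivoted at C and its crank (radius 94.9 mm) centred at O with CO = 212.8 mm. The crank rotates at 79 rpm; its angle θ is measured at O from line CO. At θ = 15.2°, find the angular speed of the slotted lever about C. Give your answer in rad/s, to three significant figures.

2.53

ω = 8.273 rad/s (from 79 rpm).
Crank pin A relative to C: A = (d + r cosθ, r sinθ); lever angle φ = atan2(r sinθ, d + r cosθ).
Differentiating tanφ: φ̇ = rω(d cosθ + r)/(d² + r² + 2dr cosθ).
d² + r² + 2dr cosθ = |CA|² = 0.0932663 m²;  d cosθ + r = +0.30026 m.
|ω_lever| = |0.0949·8.273·+0.30026| / 0.0932663 = 2.5275 rad/s.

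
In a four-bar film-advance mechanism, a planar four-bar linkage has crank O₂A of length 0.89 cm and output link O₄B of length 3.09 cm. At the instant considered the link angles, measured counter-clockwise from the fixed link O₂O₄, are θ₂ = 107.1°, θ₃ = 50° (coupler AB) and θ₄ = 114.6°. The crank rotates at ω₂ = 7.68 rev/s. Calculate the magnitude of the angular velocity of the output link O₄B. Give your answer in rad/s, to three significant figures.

ω₂ = 48.25 rad/s (from 7.68 rev/s).
Differentiating the loop-closure r₂e^{iθ₂}+r₃e^{iθ₃}=r₁+r₄e^{iθ₄} gives r₂ω₂e^{iθ₂}+r₃ω₃e^{iθ₃}=r₄ω₄e^{iθ₄}.
Eliminating the other unknown: ω₄ = r₂ω₂ sin(θ₂−θ₃) / [r₄ sin(θ₄−θ₃)].
Numerator sine = +0.83962; denominator sine = +0.90334.
Result = 0.0089·48.25·(+0.83962) / (0.0309·(+0.90334)) = +12.918 rad/s; magnitude 12.918 rad/s.

12.9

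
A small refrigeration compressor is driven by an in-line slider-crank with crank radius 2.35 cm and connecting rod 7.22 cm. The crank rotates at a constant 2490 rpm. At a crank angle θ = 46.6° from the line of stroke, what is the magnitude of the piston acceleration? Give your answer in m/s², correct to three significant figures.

ω = 2π·2490/60 = 260.8 rad/s
x(θ) = r cosθ + √(L² − r² sin²θ); with ω constant, a = ω²·d²x/dθ².
d²x/dθ² = −r cosθ − r²(cos2θ)/√u − r⁴ sin²2θ/(4u^{3/2}),  u = L² − r² sin²θ = 0.0049213 m².
Substituting r = 0.0235 m, L = 0.0722 m, θ = 46.6°: d²x/dθ² = -0.015927 m.
a = ω²·d²x/dθ² = (260.8)²·(-0.015927) = -1082.9 m/s²;  |a| = 1082.9 m/s².

1080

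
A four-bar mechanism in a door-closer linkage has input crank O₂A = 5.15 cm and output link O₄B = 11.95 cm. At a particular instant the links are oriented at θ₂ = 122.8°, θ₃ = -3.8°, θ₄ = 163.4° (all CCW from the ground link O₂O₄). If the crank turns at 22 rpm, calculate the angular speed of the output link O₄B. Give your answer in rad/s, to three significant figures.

ω₂ = 2.304 rad/s (from 22 rpm).
Differentiating the loop-closure r₂e^{iθ₂}+r₃e^{iθ₃}=r₁+r₄e^{iθ₄} gives r₂ω₂e^{iθ₂}+r₃ω₃e^{iθ₃}=r₄ω₄e^{iθ₄}.
Eliminating the other unknown: ω₄ = r₂ω₂ sin(θ₂−θ₃) / [r₄ sin(θ₄−θ₃)].
Numerator sine = +0.80282; denominator sine = +0.22155.
Result = 0.0515·2.304·(+0.80282) / (0.1195·(+0.22155)) = +3.5978 rad/s; magnitude 3.5978 rad/s.

3.60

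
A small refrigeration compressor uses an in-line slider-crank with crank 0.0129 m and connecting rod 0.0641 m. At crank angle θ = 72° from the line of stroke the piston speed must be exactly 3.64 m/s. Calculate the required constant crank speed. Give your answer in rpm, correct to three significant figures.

For an in-line slider-crank, |v_piston| = rω|sinθ|·[1 + r cosθ/√(L² − r² sin²θ)].
With r = 0.0129 m, L = 0.0641 m, θ = 72°: the bracketed kinematic factor |dx/dθ| = 0.013046 m.
ω = v/|dx/dθ| = 3.64/0.013046 = 279.01 rad/s.
N = 60ω/(2π) = 2664.4 rpm.

2660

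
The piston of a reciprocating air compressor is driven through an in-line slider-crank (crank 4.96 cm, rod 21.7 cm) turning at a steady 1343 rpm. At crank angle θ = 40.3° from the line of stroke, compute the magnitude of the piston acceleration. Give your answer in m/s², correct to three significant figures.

788

ω = 2π·1343/60 = 140.6 rad/s
x(θ) = r cosθ + √(L² − r² sin²θ); with ω constant, a = ω²·d²x/dθ².
d²x/dθ² = −r cosθ − r²(cos2θ)/√u − r⁴ sin²2θ/(4u^{3/2}),  u = L² − r² sin²θ = 0.0460598 m².
Substituting r = 0.0496 m, L = 0.217 m, θ = 40.3°: d²x/dθ² = -0.03985 m.
a = ω²·d²x/dθ² = (140.6)²·(-0.03985) = -788.19 m/s²;  |a| = 788.19 m/s².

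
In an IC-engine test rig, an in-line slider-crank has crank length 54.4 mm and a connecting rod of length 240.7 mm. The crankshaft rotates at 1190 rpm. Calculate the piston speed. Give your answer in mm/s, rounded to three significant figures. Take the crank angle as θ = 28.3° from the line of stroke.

ω = 2π·1190/60 = 124.6 rad/s
For an in-line slider-crank, x = r cosθ + √(L² − r² sin²θ), so v = −rω sinθ·[1 + r cosθ/√(L² − r² sin²θ)].
With r = 0.0544 m, L = 0.2407 m, θ = 28.3°: √(L² − r² sin²θ) = 0.23931 m.
v = −0.0544·124.6·0.47409·[1 + 0.0544·0.88048/0.23931] = -3.8572 m/s.
|v| = 3.8572 m/s = 3857.2 mm/s.

3860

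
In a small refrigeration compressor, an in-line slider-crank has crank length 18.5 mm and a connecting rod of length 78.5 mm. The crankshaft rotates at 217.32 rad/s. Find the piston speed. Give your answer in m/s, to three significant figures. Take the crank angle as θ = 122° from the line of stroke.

2.97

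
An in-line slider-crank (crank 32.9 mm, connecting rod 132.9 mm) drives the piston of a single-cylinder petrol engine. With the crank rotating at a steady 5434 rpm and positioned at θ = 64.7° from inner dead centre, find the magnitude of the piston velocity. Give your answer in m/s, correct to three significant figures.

ω = 2π·5434/60 = 569 rad/s
For an in-line slider-crank, x = r cosθ + √(L² − r² sin²θ), so v = −rω sinθ·[1 + r cosθ/√(L² − r² sin²θ)].
With r = 0.0329 m, L = 0.1329 m, θ = 64.7°: √(L² − r² sin²θ) = 0.12953 m.
v = −0.0329·569·0.90408·[1 + 0.0329·0.42736/0.12953] = -18.763 m/s.
|v| = 18.763 m/s.

18.8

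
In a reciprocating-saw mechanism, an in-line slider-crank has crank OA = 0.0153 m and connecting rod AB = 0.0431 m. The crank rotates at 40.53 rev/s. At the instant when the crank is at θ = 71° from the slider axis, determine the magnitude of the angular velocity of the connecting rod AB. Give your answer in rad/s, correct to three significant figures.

31.2

ω = 254.7 rad/s (converted from 40.53 rev/s).
The rod makes angle φ with the slider axis where L sinφ = r sinθ; differentiating, L cosφ·φ̇ = r ω cosθ.
L cosφ = √(L² − r² sin²θ) = 0.0406 m.
|ω_rod| = r ω |cosθ| / √(L² − r² sin²θ) = 0.0153·254.7·0.32557/0.0406 = 31.244 rad/s.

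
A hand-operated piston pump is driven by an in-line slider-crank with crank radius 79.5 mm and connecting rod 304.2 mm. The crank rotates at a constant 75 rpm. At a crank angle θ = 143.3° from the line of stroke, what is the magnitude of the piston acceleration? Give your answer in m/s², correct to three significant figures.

ω = 2π·75/60 = 7.854 rad/s
x(θ) = r cosθ + √(L² − r² sin²θ); with ω constant, a = ω²·d²x/dθ².
d²x/dθ² = −r cosθ − r²(cos2θ)/√u − r⁴ sin²2θ/(4u^{3/2}),  u = L² − r² sin²θ = 0.0902803 m².
Substituting r = 0.0795 m, L = 0.3042 m, θ = 143.3°: d²x/dθ² = +0.057394 m.
a = ω²·d²x/dθ² = (7.854)²·(+0.057394) = +3.5403 m/s²;  |a| = 3.5403 m/s².

3.54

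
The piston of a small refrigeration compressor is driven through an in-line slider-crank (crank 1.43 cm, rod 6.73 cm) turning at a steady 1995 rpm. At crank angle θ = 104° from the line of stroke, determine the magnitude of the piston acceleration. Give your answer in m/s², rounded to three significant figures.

ω = 2π·1995/60 = 208.9 rad/s
x(θ) = r cosθ + √(L² − r² sin²θ); with ω constant, a = ω²·d²x/dθ².
d²x/dθ² = −r cosθ − r²(cos2θ)/√u − r⁴ sin²2θ/(4u^{3/2}),  u = L² − r² sin²θ = 0.00433677 m².
Substituting r = 0.0143 m, L = 0.0673 m, θ = 104°: d²x/dθ² = +0.0061931 m.
a = ω²·d²x/dθ² = (208.9)²·(+0.0061931) = +270.3 m/s²;  |a| = 270.3 m/s².

270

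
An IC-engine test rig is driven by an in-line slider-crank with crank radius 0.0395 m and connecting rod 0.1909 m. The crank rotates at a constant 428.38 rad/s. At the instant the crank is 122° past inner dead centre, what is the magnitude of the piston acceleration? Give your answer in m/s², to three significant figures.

4500

ω = 428.4 rad/s
x(θ) = r cosθ + √(L² − r² sin²θ); with ω constant, a = ω²·d²x/dθ².
d²x/dθ² = −r cosθ − r²(cos2θ)/√u − r⁴ sin²2θ/(4u^{3/2}),  u = L² − r² sin²θ = 0.0353207 m².
Substituting r = 0.0395 m, L = 0.1909 m, θ = 122°: d²x/dθ² = +0.024497 m.
a = ω²·d²x/dθ² = (428.4)²·(+0.024497) = +4495.4 m/s²;  |a| = 4495.4 m/s².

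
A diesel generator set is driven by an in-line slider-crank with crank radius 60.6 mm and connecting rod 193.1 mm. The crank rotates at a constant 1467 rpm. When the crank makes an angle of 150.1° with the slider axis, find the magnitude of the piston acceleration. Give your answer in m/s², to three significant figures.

ω = 2π·1467/60 = 153.6 rad/s
x(θ) = r cosθ + √(L² − r² sin²θ); with ω constant, a = ω²·d²x/dθ².
d²x/dθ² = −r cosθ − r²(cos2θ)/√u − r⁴ sin²2θ/(4u^{3/2}),  u = L² − r² sin²θ = 0.0363751 m².
Substituting r = 0.0606 m, L = 0.1931 m, θ = 150.1°: d²x/dθ² = +0.042485 m.
a = ω²·d²x/dθ² = (153.6)²·(+0.042485) = +1002.7 m/s²;  |a| = 1002.7 m/s².

1000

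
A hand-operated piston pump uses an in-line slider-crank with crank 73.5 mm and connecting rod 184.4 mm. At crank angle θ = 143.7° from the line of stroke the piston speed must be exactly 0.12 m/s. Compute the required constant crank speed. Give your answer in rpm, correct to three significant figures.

39.3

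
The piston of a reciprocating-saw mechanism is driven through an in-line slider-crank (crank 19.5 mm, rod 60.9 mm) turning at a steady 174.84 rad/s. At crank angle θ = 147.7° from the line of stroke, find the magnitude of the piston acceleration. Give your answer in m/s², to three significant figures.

ω = 174.8 rad/s
x(θ) = r cosθ + √(L² − r² sin²θ); with ω constant, a = ω²·d²x/dθ².
d²x/dθ² = −r cosθ − r²(cos2θ)/√u − r⁴ sin²2θ/(4u^{3/2}),  u = L² − r² sin²θ = 0.00360024 m².
Substituting r = 0.0195 m, L = 0.0609 m, θ = 147.7°: d²x/dθ² = +0.013628 m.
a = ω²·d²x/dθ² = (174.8)²·(+0.013628) = +416.59 m/s²;  |a| = 416.59 m/s².

417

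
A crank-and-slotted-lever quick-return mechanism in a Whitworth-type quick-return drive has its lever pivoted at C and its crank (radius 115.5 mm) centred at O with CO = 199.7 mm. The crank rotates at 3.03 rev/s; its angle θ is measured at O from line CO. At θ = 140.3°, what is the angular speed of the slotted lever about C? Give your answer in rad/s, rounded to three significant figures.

4.73

ω = 19.04 rad/s (from 3.03 rev/s).
Crank pin A relative to C: A = (d + r cosθ, r sinθ); lever angle φ = atan2(r sinθ, d + r cosθ).
Differentiating tanφ: φ̇ = rω(d cosθ + r)/(d² + r² + 2dr cosθ).
d² + r² + 2dr cosθ = |CA|² = 0.0177274 m²;  d cosθ + r = -0.038149 m.
|ω_lever| = |0.1155·19.04·-0.038149| / 0.0177274 = 4.732 rad/s.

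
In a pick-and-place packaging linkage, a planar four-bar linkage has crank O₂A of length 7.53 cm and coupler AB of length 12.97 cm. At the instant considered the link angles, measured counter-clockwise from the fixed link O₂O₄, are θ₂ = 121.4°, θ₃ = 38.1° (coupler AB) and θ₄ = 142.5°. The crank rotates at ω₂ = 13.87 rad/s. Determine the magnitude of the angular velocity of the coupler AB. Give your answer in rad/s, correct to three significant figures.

2.99

ω₂ = 13.87 rad/s
Differentiating the loop-closure r₂e^{iθ₂}+r₃e^{iθ₃}=r₁+r₄e^{iθ₄} gives r₂ω₂e^{iθ₂}+r₃ω₃e^{iθ₃}=r₄ω₄e^{iθ₄}.
Eliminating the other unknown: ω₃ = r₂ω₂ sin(θ₄−θ₂) / [r₃ sin(θ₃−θ₄)].
Numerator sine = +0.36000; denominator sine = -0.96858.
Result = 0.0753·13.87·(+0.36000) / (0.1297·(-0.96858)) = -2.9929 rad/s; magnitude 2.9929 rad/s.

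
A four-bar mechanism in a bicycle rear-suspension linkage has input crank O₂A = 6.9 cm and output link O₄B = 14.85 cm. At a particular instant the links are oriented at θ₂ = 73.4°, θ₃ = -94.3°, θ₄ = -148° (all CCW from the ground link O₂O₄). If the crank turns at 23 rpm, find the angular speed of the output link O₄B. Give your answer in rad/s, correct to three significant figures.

ω₂ = 2.409 rad/s (from 23 rpm).
Differentiating the loop-closure r₂e^{iθ₂}+r₃e^{iθ₃}=r₁+r₄e^{iθ₄} gives r₂ω₂e^{iθ₂}+r₃ω₃e^{iθ₃}=r₄ω₄e^{iθ₄}.
Eliminating the other unknown: ω₄ = r₂ω₂ sin(θ₂−θ₃) / [r₄ sin(θ₄−θ₃)].
Numerator sine = +0.21303; denominator sine = -0.80593.
Result = 0.069·2.409·(+0.21303) / (0.1485·(-0.80593)) = -0.29582 rad/s; magnitude 0.29582 rad/s.

0.296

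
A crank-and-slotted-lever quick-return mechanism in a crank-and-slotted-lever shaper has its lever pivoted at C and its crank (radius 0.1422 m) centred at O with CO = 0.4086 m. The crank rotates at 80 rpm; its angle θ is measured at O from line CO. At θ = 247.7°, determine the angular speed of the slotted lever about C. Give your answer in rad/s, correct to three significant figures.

ω = 8.378 rad/s (from 80 rpm).
Crank pin A relative to C: A = (d + r cosθ, r sinθ); lever angle φ = atan2(r sinθ, d + r cosθ).
Differentiating tanφ: φ̇ = rω(d cosθ + r)/(d² + r² + 2dr cosθ).
d² + r² + 2dr cosθ = |CA|² = 0.14308 m²;  d cosθ + r = -0.012846 m.
|ω_lever| = |0.1422·8.378·-0.012846| / 0.14308 = 0.10695 rad/s.

0.107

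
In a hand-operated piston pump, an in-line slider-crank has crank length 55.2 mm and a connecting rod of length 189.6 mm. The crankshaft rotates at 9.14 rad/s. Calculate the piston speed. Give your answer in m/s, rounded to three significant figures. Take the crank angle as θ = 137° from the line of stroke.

ω = 9.14 rad/s
For an in-line slider-crank, x = r cosθ + √(L² − r² sin²θ), so v = −rω sinθ·[1 + r cosθ/√(L² − r² sin²θ)].
With r = 0.0552 m, L = 0.1896 m, θ = 137°: √(L² − r² sin²θ) = 0.18582 m.
v = −0.0552·9.14·0.68200·[1 + 0.0552·-0.73135/0.18582] = -0.26933 m/s.
|v| = 0.26933 m/s.

0.269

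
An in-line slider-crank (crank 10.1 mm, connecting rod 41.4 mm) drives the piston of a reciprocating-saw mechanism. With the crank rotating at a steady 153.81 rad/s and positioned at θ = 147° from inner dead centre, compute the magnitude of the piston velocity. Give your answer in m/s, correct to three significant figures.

0.671

ω = 153.8 rad/s
For an in-line slider-crank, x = r cosθ + √(L² − r² sin²θ), so v = −rω sinθ·[1 + r cosθ/√(L² − r² sin²θ)].
With r = 0.0101 m, L = 0.0414 m, θ = 147°: √(L² − r² sin²θ) = 0.041033 m.
v = −0.0101·153.8·0.54464·[1 + 0.0101·-0.83867/0.041033] = -0.67143 m/s.
|v| = 0.67143 m/s.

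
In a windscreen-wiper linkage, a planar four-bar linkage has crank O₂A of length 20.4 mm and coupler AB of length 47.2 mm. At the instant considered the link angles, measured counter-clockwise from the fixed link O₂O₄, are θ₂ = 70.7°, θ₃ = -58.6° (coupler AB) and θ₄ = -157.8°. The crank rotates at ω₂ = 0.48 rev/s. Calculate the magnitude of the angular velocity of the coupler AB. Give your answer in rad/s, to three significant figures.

ω₂ = 3.016 rad/s (from 0.48 rev/s).
Differentiating the loop-closure r₂e^{iθ₂}+r₃e^{iθ₃}=r₁+r₄e^{iθ₄} gives r₂ω₂e^{iθ₂}+r₃ω₃e^{iθ₃}=r₄ω₄e^{iθ₄}.
Eliminating the other unknown: ω₃ = r₂ω₂ sin(θ₄−θ₂) / [r₃ sin(θ₃−θ₄)].
Numerator sine = +0.74896; denominator sine = +0.98714.
Result = 0.0204·3.016·(+0.74896) / (0.0472·(+0.98714)) = +0.98898 rad/s; magnitude 0.98898 rad/s.

0.989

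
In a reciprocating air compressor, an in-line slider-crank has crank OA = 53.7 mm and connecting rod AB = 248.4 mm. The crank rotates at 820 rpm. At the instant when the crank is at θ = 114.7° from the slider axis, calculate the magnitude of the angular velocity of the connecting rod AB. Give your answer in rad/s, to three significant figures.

ω = 85.87 rad/s (converted from 820 rpm).
The rod makes angle φ with the slider axis where L sinφ = r sinθ; differentiating, L cosφ·φ̇ = r ω cosθ.
L cosφ = √(L² − r² sin²θ) = 0.24356 m.
|ω_rod| = r ω |cosθ| / √(L² − r² sin²θ) = 0.0537·85.87·0.41787/0.24356 = 7.9113 rad/s.

7.91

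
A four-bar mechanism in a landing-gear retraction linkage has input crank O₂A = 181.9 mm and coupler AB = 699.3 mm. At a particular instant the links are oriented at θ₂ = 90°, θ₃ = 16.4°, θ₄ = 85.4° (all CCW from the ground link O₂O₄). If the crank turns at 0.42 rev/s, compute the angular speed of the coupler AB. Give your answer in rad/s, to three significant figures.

ω₂ = 2.639 rad/s (from 0.42 rev/s).
Differentiating the loop-closure r₂e^{iθ₂}+r₃e^{iθ₃}=r₁+r₄e^{iθ₄} gives r₂ω₂e^{iθ₂}+r₃ω₃e^{iθ₃}=r₄ω₄e^{iθ₄}.
Eliminating the other unknown: ω₃ = r₂ω₂ sin(θ₄−θ₂) / [r₃ sin(θ₃−θ₄)].
Numerator sine = -0.08020; denominator sine = -0.93358.
Result = 0.1819·2.639·(-0.08020) / (0.6993·(-0.93358)) = +0.058968 rad/s; magnitude 0.058968 rad/s.

0.0590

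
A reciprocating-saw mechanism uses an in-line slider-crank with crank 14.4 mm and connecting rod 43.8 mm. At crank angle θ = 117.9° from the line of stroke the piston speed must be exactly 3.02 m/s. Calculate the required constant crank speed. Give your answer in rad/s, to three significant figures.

283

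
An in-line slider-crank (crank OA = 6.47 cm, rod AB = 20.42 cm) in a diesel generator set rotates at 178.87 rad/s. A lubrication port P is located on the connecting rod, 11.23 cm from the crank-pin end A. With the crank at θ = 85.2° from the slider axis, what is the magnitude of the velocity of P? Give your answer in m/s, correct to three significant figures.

11.7

ω = 178.9 rad/s.  Crank-pin speed |V_A| = rω = 11.573 m/s, perpendicular to OA.
Rod angle: sinφ = −(r/L) sinθ ⇒ φ = -18.405°; ω_rod = −rω cosθ/√(L²−r²sin²θ) = -4.998 rad/s.
V_P = V_A + ω_rod × AP, with AP = 0.1123 m along the rod.
Components: V_Px = −rω sinθ − a·ω_rod·sinφ = -11.71 m/s;  V_Py = rω cosθ + a·ω_rod·cosφ = +0.43582 m/s.
|V_P| = √(V_Px² + V_Py²) = 11.718 m/s.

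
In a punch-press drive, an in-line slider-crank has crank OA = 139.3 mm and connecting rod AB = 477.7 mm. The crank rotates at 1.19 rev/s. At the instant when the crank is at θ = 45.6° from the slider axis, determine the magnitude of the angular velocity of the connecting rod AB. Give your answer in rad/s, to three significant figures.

1.56

ω = 7.477 rad/s (converted from 1.19 rev/s).
The rod makes angle φ with the slider axis where L sinφ = r sinθ; differentiating, L cosφ·φ̇ = r ω cosθ.
L cosφ = √(L² − r² sin²θ) = 0.46722 m.
|ω_rod| = r ω |cosθ| / √(L² − r² sin²θ) = 0.1393·7.477·0.69966/0.46722 = 1.5597 rad/s.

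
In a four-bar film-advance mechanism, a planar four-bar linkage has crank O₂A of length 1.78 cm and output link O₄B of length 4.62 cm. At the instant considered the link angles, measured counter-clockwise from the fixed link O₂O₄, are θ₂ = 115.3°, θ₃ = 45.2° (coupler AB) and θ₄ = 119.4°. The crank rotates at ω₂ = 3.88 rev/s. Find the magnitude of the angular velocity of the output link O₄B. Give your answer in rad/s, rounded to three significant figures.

9.18

ω₂ = 24.38 rad/s (from 3.88 rev/s).
Differentiating the loop-closure r₂e^{iθ₂}+r₃e^{iθ₃}=r₁+r₄e^{iθ₄} gives r₂ω₂e^{iθ₂}+r₃ω₃e^{iθ₃}=r₄ω₄e^{iθ₄}.
Eliminating the other unknown: ω₄ = r₂ω₂ sin(θ₂−θ₃) / [r₄ sin(θ₄−θ₃)].
Numerator sine = +0.94029; denominator sine = +0.96222.
Result = 0.0178·24.38·(+0.94029) / (0.0462·(+0.96222)) = +9.1786 rad/s; magnitude 9.1786 rad/s.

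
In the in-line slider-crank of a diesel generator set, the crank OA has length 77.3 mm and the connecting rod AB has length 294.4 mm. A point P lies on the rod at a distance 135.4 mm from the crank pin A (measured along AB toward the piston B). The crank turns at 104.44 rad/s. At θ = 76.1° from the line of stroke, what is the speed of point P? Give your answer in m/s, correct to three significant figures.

8.14

ω = 104.4 rad/s.  Crank-pin speed |V_A| = rω = 8.0732 m/s, perpendicular to OA.
Rod angle: sinφ = −(r/L) sinθ ⇒ φ = -14.766°; ω_rod = −rω cosθ/√(L²−r²sin²θ) = -6.8127 rad/s.
V_P = V_A + ω_rod × AP, with AP = 0.1354 m along the rod.
Components: V_Px = −rω sinθ − a·ω_rod·sinφ = -8.0719 m/s;  V_Py = rω cosθ + a·ω_rod·cosφ = +1.0474 m/s.
|V_P| = √(V_Px² + V_Py²) = 8.1396 m/s.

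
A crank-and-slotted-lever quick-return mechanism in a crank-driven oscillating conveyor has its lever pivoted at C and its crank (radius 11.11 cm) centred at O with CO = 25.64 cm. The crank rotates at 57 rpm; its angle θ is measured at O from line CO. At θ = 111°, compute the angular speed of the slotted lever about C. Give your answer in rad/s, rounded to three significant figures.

0.221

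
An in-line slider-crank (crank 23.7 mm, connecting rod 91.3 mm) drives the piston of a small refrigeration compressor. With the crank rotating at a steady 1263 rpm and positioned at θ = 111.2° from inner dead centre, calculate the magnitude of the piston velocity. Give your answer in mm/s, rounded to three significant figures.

2640

ω = 2π·1263/60 = 132.3 rad/s
For an in-line slider-crank, x = r cosθ + √(L² − r² sin²θ), so v = −rω sinθ·[1 + r cosθ/√(L² − r² sin²θ)].
With r = 0.0237 m, L = 0.0913 m, θ = 111.2°: √(L² − r² sin²θ) = 0.088586 m.
v = −0.0237·132.3·0.93232·[1 + 0.0237·-0.36162/0.088586] = -2.6397 m/s.
|v| = 2.6397 m/s = 2639.7 mm/s.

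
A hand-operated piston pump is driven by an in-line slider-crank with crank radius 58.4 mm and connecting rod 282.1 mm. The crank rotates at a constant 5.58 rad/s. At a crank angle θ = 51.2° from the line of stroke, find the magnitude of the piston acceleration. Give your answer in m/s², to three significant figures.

1.06

ω = 5.58 rad/s
x(θ) = r cosθ + √(L² − r² sin²θ); with ω constant, a = ω²·d²x/dθ².
d²x/dθ² = −r cosθ − r²(cos2θ)/√u − r⁴ sin²2θ/(4u^{3/2}),  u = L² − r² sin²θ = 0.0775089 m².
Substituting r = 0.0584 m, L = 0.2821 m, θ = 51.2°: d²x/dθ² = -0.034092 m.
a = ω²·d²x/dθ² = (5.58)²·(-0.034092) = -1.0615 m/s²;  |a| = 1.0615 m/s².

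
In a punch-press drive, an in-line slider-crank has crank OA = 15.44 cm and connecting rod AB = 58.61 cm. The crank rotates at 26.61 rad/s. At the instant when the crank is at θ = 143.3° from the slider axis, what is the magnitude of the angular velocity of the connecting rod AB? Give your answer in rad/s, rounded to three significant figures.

5.69

ω = 26.61 rad/s
The rod makes angle φ with the slider axis where L sinφ = r sinθ; differentiating, L cosφ·φ̇ = r ω cosθ.
L cosφ = √(L² − r² sin²θ) = 0.57879 m.
|ω_rod| = r ω |cosθ| / √(L² − r² sin²θ) = 0.1544·26.61·0.80178/0.57879 = 5.6915 rad/s.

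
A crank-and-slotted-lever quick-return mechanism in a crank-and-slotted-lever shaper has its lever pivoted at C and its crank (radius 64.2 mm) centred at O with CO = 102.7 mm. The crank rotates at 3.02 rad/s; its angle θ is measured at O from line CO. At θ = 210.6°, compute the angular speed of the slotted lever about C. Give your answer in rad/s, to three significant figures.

1.41

ω = 3.02 rad/s
Crank pin A relative to C: A = (d + r cosθ, r sinθ); lever angle φ = atan2(r sinθ, d + r cosθ).
Differentiating tanφ: φ̇ = rω(d cosθ + r)/(d² + r² + 2dr cosθ).
d² + r² + 2dr cosθ = |CA|² = 0.0033186 m²;  d cosθ + r = -0.024198 m.
|ω_lever| = |0.0642·3.02·-0.024198| / 0.0033186 = 1.4137 rad/s.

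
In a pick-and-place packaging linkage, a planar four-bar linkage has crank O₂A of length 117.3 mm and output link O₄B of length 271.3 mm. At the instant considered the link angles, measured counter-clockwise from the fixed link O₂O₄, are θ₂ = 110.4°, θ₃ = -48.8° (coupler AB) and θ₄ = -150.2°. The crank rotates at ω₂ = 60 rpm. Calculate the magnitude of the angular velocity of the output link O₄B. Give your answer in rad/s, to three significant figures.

0.984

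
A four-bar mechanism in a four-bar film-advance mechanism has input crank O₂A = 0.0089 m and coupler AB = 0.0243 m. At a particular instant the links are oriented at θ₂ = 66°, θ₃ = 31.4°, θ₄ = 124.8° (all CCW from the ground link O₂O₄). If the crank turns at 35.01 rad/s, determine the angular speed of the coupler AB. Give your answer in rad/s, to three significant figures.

11.0

ω₂ = 35.01 rad/s
Differentiating the loop-closure r₂e^{iθ₂}+r₃e^{iθ₃}=r₁+r₄e^{iθ₄} gives r₂ω₂e^{iθ₂}+r₃ω₃e^{iθ₃}=r₄ω₄e^{iθ₄}.
Eliminating the other unknown: ω₃ = r₂ω₂ sin(θ₄−θ₂) / [r₃ sin(θ₃−θ₄)].
Numerator sine = +0.85536; denominator sine = -0.99824.
Result = 0.0089·35.01·(+0.85536) / (0.0243·(-0.99824)) = -10.987 rad/s; magnitude 10.987 rad/s.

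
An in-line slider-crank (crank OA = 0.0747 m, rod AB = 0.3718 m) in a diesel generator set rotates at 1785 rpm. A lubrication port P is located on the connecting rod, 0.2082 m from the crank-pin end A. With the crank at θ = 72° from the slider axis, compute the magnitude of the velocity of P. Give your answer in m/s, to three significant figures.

13.9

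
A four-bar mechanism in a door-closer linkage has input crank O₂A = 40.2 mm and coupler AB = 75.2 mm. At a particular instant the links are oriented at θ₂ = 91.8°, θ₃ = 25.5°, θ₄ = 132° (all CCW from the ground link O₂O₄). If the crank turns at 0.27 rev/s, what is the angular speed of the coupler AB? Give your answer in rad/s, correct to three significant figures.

ω₂ = 1.696 rad/s (from 0.27 rev/s).
Differentiating the loop-closure r₂e^{iθ₂}+r₃e^{iθ₃}=r₁+r₄e^{iθ₄} gives r₂ω₂e^{iθ₂}+r₃ω₃e^{iθ₃}=r₄ω₄e^{iθ₄}.
Eliminating the other unknown: ω₃ = r₂ω₂ sin(θ₄−θ₂) / [r₃ sin(θ₃−θ₄)].
Numerator sine = +0.64546; denominator sine = -0.95882.
Result = 0.0402·1.696·(+0.64546) / (0.0752·(-0.95882)) = -0.6105 rad/s; magnitude 0.6105 rad/s.

0.610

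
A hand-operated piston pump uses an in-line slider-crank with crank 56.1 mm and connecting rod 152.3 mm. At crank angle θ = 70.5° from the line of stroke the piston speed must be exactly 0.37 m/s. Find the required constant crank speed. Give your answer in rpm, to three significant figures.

59.1

For an in-line slider-crank, |v_piston| = rω|sinθ|·[1 + r cosθ/√(L² − r² sin²θ)].
With r = 0.0561 m, L = 0.1523 m, θ = 70.5°: the bracketed kinematic factor |dx/dθ| = 0.059816 m.
ω = v/|dx/dθ| = 0.37/0.059816 = 6.1856 rad/s.
N = 60ω/(2π) = 59.069 rpm.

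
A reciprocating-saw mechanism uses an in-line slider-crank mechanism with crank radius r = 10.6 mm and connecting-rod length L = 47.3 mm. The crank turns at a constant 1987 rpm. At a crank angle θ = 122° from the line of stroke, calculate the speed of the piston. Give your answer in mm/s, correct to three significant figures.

ω = 2π·1987/60 = 208.1 rad/s
For an in-line slider-crank, x = r cosθ + √(L² − r² sin²θ), so v = −rω sinθ·[1 + r cosθ/√(L² − r² sin²θ)].
With r = 0.0106 m, L = 0.0473 m, θ = 122°: √(L² − r² sin²θ) = 0.046438 m.
v = −0.0106·208.1·0.84805·[1 + 0.0106·-0.52992/0.046438] = -1.6442 m/s.
|v| = 1.6442 m/s = 1644.2 mm/s.

1640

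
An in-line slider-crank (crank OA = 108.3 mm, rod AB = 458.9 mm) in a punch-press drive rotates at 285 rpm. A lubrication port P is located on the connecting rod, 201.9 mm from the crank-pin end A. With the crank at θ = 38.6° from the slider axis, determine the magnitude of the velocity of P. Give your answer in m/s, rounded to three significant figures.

2.60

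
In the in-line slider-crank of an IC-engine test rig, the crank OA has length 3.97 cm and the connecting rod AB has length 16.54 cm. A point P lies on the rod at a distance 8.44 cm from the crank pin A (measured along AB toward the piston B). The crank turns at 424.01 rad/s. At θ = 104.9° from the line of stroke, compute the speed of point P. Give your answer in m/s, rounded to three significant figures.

15.9

ω = 424 rad/s.  Crank-pin speed |V_A| = rω = 16.833 m/s, perpendicular to OA.
Rod angle: sinφ = −(r/L) sinθ ⇒ φ = -13.412°; ω_rod = −rω cosθ/√(L²−r²sin²θ) = +26.903 rad/s.
V_P = V_A + ω_rod × AP, with AP = 0.0844 m along the rod.
Components: V_Px = −rω sinθ − a·ω_rod·sinφ = -15.741 m/s;  V_Py = rω cosθ + a·ω_rod·cosφ = -2.1197 m/s.
|V_P| = √(V_Px² + V_Py²) = 15.883 m/s.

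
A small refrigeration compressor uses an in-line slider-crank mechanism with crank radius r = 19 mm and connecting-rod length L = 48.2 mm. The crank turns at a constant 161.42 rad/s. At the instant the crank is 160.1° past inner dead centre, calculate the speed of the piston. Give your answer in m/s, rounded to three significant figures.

0.653

ω = 161.4 rad/s
For an in-line slider-crank, x = r cosθ + √(L² − r² sin²θ), so v = −rω sinθ·[1 + r cosθ/√(L² − r² sin²θ)].
With r = 0.019 m, L = 0.0482 m, θ = 160.1°: √(L² − r² sin²θ) = 0.047764 m.
v = −0.019·161.4·0.34038·[1 + 0.019·-0.94029/0.047764] = -0.65347 m/s.
|v| = 0.65347 m/s.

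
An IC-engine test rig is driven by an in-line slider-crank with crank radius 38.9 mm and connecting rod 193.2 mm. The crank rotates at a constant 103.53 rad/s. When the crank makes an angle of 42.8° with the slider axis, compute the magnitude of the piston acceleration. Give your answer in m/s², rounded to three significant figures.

313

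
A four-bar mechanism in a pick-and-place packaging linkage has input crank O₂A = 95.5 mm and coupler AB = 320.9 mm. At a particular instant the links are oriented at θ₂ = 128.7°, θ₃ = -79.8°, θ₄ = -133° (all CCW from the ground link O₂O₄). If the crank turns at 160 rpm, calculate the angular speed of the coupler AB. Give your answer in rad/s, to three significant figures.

ω₂ = 16.76 rad/s (from 160 rpm).
Differentiating the loop-closure r₂e^{iθ₂}+r₃e^{iθ₃}=r₁+r₄e^{iθ₄} gives r₂ω₂e^{iθ₂}+r₃ω₃e^{iθ₃}=r₄ω₄e^{iθ₄}.
Eliminating the other unknown: ω₃ = r₂ω₂ sin(θ₄−θ₂) / [r₃ sin(θ₃−θ₄)].
Numerator sine = +0.98953; denominator sine = +0.80073.
Result = 0.0955·16.76·(+0.98953) / (0.3209·(+0.80073)) = +6.162 rad/s; magnitude 6.162 rad/s.

6.16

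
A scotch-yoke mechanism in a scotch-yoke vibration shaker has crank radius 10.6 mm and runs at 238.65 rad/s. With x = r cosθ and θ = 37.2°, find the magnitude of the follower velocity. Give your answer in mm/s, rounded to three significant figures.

1530

ω = 238.7 rad/s
x = r cosθ ⇒ ẋ = −rω sinθ.
|v| = rω|sinθ| = 0.0106·238.7·|sin 37.2°| = 1.5294 m/s = 1529.4 mm/s.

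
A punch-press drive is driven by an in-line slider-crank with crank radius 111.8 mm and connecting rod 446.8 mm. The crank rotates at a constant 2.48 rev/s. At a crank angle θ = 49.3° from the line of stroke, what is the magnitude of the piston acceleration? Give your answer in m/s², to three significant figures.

ω = 2π·2.48 = 15.58 rad/s
x(θ) = r cosθ + √(L² − r² sin²θ); with ω constant, a = ω²·d²x/dθ².
d²x/dθ² = −r cosθ − r²(cos2θ)/√u − r⁴ sin²2θ/(4u^{3/2}),  u = L² − r² sin²θ = 0.192446 m².
Substituting r = 0.1118 m, L = 0.4468 m, θ = 49.3°: d²x/dθ² = -0.069096 m.
a = ω²·d²x/dθ² = (15.58)²·(-0.069096) = -16.777 m/s²;  |a| = 16.777 m/s².

16.8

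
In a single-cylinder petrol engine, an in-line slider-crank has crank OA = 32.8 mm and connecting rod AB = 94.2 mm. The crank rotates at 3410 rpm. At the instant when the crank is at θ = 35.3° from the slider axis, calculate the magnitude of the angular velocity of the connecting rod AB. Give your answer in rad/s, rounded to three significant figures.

104

ω = 357.1 rad/s (converted from 3410 rpm).
The rod makes angle φ with the slider axis where L sinφ = r sinθ; differentiating, L cosφ·φ̇ = r ω cosθ.
L cosφ = √(L² − r² sin²θ) = 0.092273 m.
|ω_rod| = r ω |cosθ| / √(L² − r² sin²θ) = 0.0328·357.1·0.81614/0.092273 = 103.6 rad/s.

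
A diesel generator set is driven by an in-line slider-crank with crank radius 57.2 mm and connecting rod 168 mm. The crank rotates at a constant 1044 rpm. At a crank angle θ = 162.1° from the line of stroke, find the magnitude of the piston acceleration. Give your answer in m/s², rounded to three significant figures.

ω = 2π·1044/60 = 109.3 rad/s
x(θ) = r cosθ + √(L² − r² sin²θ); with ω constant, a = ω²·d²x/dθ².
d²x/dθ² = −r cosθ − r²(cos2θ)/√u − r⁴ sin²2θ/(4u^{3/2}),  u = L² − r² sin²θ = 0.0279149 m².
Substituting r = 0.0572 m, L = 0.168 m, θ = 162.1°: d²x/dθ² = +0.038352 m.
a = ω²·d²x/dθ² = (109.3)²·(+0.038352) = +458.4 m/s²;  |a| = 458.4 m/s².

458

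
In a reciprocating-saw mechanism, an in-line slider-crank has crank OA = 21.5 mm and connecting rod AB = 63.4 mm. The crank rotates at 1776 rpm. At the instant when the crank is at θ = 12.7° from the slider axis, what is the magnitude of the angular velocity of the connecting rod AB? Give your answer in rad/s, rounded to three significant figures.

ω = 186 rad/s (converted from 1776 rpm).
The rod makes angle φ with the slider axis where L sinφ = r sinθ; differentiating, L cosφ·φ̇ = r ω cosθ.
L cosφ = √(L² − r² sin²θ) = 0.063224 m.
|ω_rod| = r ω |cosθ| / √(L² − r² sin²θ) = 0.0215·186·0.97553/0.063224 = 61.698 rad/s.

61.7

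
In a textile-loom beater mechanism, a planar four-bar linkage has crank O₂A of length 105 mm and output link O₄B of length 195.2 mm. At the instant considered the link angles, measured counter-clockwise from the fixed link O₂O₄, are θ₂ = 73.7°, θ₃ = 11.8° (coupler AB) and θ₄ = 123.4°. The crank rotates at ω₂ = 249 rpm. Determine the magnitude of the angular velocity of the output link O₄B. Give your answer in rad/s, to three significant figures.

ω₂ = 26.08 rad/s (from 249 rpm).
Differentiating the loop-closure r₂e^{iθ₂}+r₃e^{iθ₃}=r₁+r₄e^{iθ₄} gives r₂ω₂e^{iθ₂}+r₃ω₃e^{iθ₃}=r₄ω₄e^{iθ₄}.
Eliminating the other unknown: ω₄ = r₂ω₂ sin(θ₂−θ₃) / [r₄ sin(θ₄−θ₃)].
Numerator sine = +0.88213; denominator sine = +0.92978.
Result = 0.105·26.08·(+0.88213) / (0.1952·(+0.92978)) = +13.307 rad/s; magnitude 13.307 rad/s.

13.3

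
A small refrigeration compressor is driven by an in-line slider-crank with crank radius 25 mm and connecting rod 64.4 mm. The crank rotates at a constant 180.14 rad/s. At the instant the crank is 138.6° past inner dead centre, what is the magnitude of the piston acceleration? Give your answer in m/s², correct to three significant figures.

555

ω = 180.1 rad/s
x(θ) = r cosθ + √(L² − r² sin²θ); with ω constant, a = ω²·d²x/dθ².
d²x/dθ² = −r cosθ − r²(cos2θ)/√u − r⁴ sin²2θ/(4u^{3/2}),  u = L² − r² sin²θ = 0.00387403 m².
Substituting r = 0.025 m, L = 0.0644 m, θ = 138.6°: d²x/dθ² = +0.017096 m.
a = ω²·d²x/dθ² = (180.1)²·(+0.017096) = +554.76 m/s²;  |a| = 554.76 m/s².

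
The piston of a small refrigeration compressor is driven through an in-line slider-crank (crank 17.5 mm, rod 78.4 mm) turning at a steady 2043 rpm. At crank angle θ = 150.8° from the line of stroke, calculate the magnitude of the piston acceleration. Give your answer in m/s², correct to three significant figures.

ω = 2π·2043/60 = 213.9 rad/s
x(θ) = r cosθ + √(L² − r² sin²θ); with ω constant, a = ω²·d²x/dθ².
d²x/dθ² = −r cosθ − r²(cos2θ)/√u − r⁴ sin²2θ/(4u^{3/2}),  u = L² − r² sin²θ = 0.00607367 m².
Substituting r = 0.0175 m, L = 0.0784 m, θ = 150.8°: d²x/dθ² = +0.013181 m.
a = ω²·d²x/dθ² = (213.9)²·(+0.013181) = +603.32 m/s²;  |a| = 603.32 m/s².

603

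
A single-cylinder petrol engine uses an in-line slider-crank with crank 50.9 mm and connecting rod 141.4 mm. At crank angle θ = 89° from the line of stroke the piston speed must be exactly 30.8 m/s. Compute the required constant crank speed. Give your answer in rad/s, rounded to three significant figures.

601

For an in-line slider-crank, |v_piston| = rω|sinθ|·[1 + r cosθ/√(L² − r² sin²θ)].
With r = 0.0509 m, L = 0.1414 m, θ = 89°: the bracketed kinematic factor |dx/dθ| = 0.051235 m.
ω = v/|dx/dθ| = 30.8/0.051235 = 601.15 rad/s.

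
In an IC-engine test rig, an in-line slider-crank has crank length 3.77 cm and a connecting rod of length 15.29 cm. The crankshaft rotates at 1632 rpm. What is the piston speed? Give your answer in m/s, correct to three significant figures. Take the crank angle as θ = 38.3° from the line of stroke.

ω = 2π·1632/60 = 170.9 rad/s
For an in-line slider-crank, x = r cosθ + √(L² − r² sin²θ), so v = −rω sinθ·[1 + r cosθ/√(L² − r² sin²θ)].
With r = 0.0377 m, L = 0.1529 m, θ = 38.3°: √(L² − r² sin²θ) = 0.1511 m.
v = −0.0377·170.9·0.61978·[1 + 0.0377·0.78478/0.1511] = -4.7751 m/s.
|v| = 4.7751 m/s.

4.78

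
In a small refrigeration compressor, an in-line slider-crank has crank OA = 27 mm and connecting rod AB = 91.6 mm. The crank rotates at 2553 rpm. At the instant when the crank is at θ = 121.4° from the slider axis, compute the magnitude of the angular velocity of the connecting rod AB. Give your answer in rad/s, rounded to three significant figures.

42.4

ω = 267.3 rad/s (converted from 2553 rpm).
The rod makes angle φ with the slider axis where L sinφ = r sinθ; differentiating, L cosφ·φ̇ = r ω cosθ.
L cosφ = √(L² − r² sin²θ) = 0.088654 m.
|ω_rod| = r ω |cosθ| / √(L² − r² sin²θ) = 0.027·267.3·0.52101/0.088654 = 42.422 rad/s.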